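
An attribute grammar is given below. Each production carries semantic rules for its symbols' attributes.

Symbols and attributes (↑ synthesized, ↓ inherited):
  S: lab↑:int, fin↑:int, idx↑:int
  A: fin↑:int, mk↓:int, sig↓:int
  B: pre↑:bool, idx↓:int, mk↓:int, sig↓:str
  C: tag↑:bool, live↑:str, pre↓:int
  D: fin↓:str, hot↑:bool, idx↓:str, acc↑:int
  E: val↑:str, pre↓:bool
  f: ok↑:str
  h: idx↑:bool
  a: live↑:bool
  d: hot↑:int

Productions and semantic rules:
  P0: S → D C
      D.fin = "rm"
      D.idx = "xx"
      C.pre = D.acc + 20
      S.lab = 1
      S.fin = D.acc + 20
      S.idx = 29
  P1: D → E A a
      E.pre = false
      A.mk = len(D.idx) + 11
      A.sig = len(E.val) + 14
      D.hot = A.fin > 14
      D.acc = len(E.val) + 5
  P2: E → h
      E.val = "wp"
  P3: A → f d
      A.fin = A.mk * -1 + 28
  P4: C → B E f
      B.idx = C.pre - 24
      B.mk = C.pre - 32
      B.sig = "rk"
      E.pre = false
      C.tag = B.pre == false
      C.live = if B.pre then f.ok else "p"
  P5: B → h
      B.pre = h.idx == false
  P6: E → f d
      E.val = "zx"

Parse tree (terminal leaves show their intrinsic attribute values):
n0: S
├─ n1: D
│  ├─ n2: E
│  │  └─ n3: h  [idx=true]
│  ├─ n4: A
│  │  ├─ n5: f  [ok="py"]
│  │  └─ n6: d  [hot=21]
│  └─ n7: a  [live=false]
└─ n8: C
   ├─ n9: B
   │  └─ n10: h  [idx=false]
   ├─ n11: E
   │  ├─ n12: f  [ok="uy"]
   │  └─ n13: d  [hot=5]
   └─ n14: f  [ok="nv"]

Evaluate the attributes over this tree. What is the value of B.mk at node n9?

1. n1.fin = "rm"  ["rm"]
2. n1.idx = "xx"  ["xx"]
3. n2.pre = false  [false]
4. n3.idx = true  [terminal]
5. n2.val = "wp"  ["wp"]
6. n4.mk = 13  [len(D.idx) + 11]
7. n4.sig = 16  [len(E.val) + 14]
8. n5.ok = "py"  [terminal]
9. n6.hot = 21  [terminal]
10. n4.fin = 15  [A.mk * -1 + 28]
11. n7.live = false  [terminal]
12. n1.hot = true  [A.fin > 14]
13. n1.acc = 7  [len(E.val) + 5]
14. n8.pre = 27  [D.acc + 20]
15. n9.idx = 3  [C.pre - 24]
16. n9.mk = -5  [C.pre - 32]
17. n9.sig = "rk"  ["rk"]
18. n10.idx = false  [terminal]
19. n9.pre = true  [h.idx == false]
20. n11.pre = false  [false]
21. n12.ok = "uy"  [terminal]
22. n13.hot = 5  [terminal]
23. n11.val = "zx"  ["zx"]
24. n14.ok = "nv"  [terminal]
25. n8.tag = false  [B.pre == false]
26. n8.live = "nv"  [if B.pre then f.ok else "p"]
27. n0.lab = 1  [1]
28. n0.fin = 27  [D.acc + 20]
29. n0.idx = 29  [29]

-5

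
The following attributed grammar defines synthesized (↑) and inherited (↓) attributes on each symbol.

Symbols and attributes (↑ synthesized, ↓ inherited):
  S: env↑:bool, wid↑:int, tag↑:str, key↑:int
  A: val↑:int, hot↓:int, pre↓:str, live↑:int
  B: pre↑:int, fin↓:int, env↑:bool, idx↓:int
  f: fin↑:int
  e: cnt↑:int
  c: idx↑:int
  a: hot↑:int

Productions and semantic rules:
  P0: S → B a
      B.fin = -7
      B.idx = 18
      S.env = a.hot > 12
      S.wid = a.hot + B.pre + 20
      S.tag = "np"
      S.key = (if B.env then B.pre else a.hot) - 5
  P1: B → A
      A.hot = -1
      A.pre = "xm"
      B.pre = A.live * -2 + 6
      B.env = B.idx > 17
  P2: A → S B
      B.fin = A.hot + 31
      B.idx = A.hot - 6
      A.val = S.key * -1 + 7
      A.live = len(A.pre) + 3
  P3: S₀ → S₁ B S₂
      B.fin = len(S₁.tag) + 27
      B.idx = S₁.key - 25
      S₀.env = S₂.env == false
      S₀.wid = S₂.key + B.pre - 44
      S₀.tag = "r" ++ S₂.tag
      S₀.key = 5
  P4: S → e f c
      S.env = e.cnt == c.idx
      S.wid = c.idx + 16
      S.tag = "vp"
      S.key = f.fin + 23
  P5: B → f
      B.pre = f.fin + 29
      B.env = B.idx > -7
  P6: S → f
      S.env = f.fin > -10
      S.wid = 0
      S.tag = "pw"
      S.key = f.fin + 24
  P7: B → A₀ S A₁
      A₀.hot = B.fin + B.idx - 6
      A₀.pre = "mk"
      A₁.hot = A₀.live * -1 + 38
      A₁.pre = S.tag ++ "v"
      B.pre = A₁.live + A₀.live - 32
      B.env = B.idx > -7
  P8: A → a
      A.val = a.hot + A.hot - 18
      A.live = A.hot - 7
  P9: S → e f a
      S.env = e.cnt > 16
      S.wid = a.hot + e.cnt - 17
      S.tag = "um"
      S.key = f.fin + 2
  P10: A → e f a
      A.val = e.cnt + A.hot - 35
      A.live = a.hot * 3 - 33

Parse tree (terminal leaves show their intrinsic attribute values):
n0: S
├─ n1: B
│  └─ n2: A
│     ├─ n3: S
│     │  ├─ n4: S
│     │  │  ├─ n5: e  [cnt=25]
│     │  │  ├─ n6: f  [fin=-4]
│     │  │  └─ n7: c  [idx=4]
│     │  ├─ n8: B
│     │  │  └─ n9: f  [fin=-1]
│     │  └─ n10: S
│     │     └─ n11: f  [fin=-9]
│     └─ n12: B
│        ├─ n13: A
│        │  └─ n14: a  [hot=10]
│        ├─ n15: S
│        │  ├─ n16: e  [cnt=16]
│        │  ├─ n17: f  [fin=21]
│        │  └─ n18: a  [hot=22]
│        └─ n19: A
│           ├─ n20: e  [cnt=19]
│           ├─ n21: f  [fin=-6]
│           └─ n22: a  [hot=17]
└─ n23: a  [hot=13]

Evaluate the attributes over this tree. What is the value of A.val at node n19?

12

1. n1.fin = -7  [-7]
2. n1.idx = 18  [18]
3. n2.hot = -1  [-1]
4. n2.pre = "xm"  ["xm"]
5. n5.cnt = 25  [terminal]
6. n6.fin = -4  [terminal]
7. n7.idx = 4  [terminal]
8. n4.env = false  [e.cnt == c.idx]
9. n4.wid = 20  [c.idx + 16]
10. n4.tag = "vp"  ["vp"]
11. n4.key = 19  [f.fin + 23]
12. n8.fin = 29  [len(S₁.tag) + 27]
13. n8.idx = -6  [S₁.key - 25]
14. n9.fin = -1  [terminal]
15. n8.pre = 28  [f.fin + 29]
16. n8.env = true  [B.idx > -7]
17. n11.fin = -9  [terminal]
18. n10.env = true  [f.fin > -10]
19. n10.wid = 0  [0]
20. n10.tag = "pw"  ["pw"]
21. n10.key = 15  [f.fin + 24]
22. n3.env = false  [S₂.env == false]
23. n3.wid = -1  [S₂.key + B.pre - 44]
24. n3.tag = "rpw"  ["r" ++ S₂.tag]
25. n3.key = 5  [5]
26. n12.fin = 30  [A.hot + 31]
27. n12.idx = -7  [A.hot - 6]
28. n13.hot = 17  [B.fin + B.idx - 6]
29. n13.pre = "mk"  ["mk"]
30. n14.hot = 10  [terminal]
31. n13.val = 9  [a.hot + A.hot - 18]
32. n13.live = 10  [A.hot - 7]
33. n16.cnt = 16  [terminal]
34. n17.fin = 21  [terminal]
35. n18.hot = 22  [terminal]
36. n15.env = false  [e.cnt > 16]
37. n15.wid = 21  [a.hot + e.cnt - 17]
38. n15.tag = "um"  ["um"]
39. n15.key = 23  [f.fin + 2]
40. n19.hot = 28  [A₀.live * -1 + 38]
41. n19.pre = "umv"  [S.tag ++ "v"]
42. n20.cnt = 19  [terminal]
43. n21.fin = -6  [terminal]
44. n22.hot = 17  [terminal]
45. n19.val = 12  [e.cnt + A.hot - 35]
46. n19.live = 18  [a.hot * 3 - 33]
47. n12.pre = -4  [A₁.live + A₀.live - 32]
48. n12.env = false  [B.idx > -7]
49. n2.val = 2  [S.key * -1 + 7]
50. n2.live = 5  [len(A.pre) + 3]
51. n1.pre = -4  [A.live * -2 + 6]
52. n1.env = true  [B.idx > 17]
53. n23.hot = 13  [terminal]
54. n0.env = true  [a.hot > 12]
55. n0.wid = 29  [a.hot + B.pre + 20]
56. n0.tag = "np"  ["np"]
57. n0.key = -9  [(if B.env then B.pre else a.hot) - 5]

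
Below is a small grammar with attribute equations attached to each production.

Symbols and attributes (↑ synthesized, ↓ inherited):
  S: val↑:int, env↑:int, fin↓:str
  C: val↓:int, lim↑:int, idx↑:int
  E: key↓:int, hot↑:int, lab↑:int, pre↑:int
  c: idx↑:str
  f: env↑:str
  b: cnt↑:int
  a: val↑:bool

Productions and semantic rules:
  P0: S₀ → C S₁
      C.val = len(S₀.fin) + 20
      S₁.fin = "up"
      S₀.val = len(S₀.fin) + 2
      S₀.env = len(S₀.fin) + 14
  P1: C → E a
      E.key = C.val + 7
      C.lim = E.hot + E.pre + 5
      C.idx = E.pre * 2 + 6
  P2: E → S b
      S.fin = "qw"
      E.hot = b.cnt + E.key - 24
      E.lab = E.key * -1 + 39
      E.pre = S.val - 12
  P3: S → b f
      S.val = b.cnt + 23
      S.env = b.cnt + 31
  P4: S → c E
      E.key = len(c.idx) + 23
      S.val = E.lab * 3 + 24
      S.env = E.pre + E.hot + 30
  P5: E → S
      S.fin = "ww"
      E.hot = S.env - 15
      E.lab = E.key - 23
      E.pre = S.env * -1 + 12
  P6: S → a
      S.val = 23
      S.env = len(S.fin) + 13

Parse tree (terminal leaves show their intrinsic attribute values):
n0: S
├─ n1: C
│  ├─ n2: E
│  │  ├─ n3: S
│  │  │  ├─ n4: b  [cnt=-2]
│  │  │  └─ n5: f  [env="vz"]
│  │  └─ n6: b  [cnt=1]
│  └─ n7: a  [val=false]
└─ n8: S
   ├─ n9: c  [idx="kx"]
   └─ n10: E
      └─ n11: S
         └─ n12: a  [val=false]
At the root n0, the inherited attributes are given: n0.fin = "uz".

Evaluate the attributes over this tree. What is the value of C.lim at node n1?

1. n0.fin = "uz"  [given at root]
2. n1.val = 22  [len(S₀.fin) + 20]
3. n2.key = 29  [C.val + 7]
4. n3.fin = "qw"  ["qw"]
5. n4.cnt = -2  [terminal]
6. n5.env = "vz"  [terminal]
7. n3.val = 21  [b.cnt + 23]
8. n3.env = 29  [b.cnt + 31]
9. n6.cnt = 1  [terminal]
10. n2.hot = 6  [b.cnt + E.key - 24]
11. n2.lab = 10  [E.key * -1 + 39]
12. n2.pre = 9  [S.val - 12]
13. n7.val = false  [terminal]
14. n1.lim = 20  [E.hot + E.pre + 5]
15. n1.idx = 24  [E.pre * 2 + 6]
16. n8.fin = "up"  ["up"]
17. n9.idx = "kx"  [terminal]
18. n10.key = 25  [len(c.idx) + 23]
19. n11.fin = "ww"  ["ww"]
20. n12.val = false  [terminal]
21. n11.val = 23  [23]
22. n11.env = 15  [len(S.fin) + 13]
23. n10.hot = 0  [S.env - 15]
24. n10.lab = 2  [E.key - 23]
25. n10.pre = -3  [S.env * -1 + 12]
26. n8.val = 30  [E.lab * 3 + 24]
27. n8.env = 27  [E.pre + E.hot + 30]
28. n0.val = 4  [len(S₀.fin) + 2]
29. n0.env = 16  [len(S₀.fin) + 14]

20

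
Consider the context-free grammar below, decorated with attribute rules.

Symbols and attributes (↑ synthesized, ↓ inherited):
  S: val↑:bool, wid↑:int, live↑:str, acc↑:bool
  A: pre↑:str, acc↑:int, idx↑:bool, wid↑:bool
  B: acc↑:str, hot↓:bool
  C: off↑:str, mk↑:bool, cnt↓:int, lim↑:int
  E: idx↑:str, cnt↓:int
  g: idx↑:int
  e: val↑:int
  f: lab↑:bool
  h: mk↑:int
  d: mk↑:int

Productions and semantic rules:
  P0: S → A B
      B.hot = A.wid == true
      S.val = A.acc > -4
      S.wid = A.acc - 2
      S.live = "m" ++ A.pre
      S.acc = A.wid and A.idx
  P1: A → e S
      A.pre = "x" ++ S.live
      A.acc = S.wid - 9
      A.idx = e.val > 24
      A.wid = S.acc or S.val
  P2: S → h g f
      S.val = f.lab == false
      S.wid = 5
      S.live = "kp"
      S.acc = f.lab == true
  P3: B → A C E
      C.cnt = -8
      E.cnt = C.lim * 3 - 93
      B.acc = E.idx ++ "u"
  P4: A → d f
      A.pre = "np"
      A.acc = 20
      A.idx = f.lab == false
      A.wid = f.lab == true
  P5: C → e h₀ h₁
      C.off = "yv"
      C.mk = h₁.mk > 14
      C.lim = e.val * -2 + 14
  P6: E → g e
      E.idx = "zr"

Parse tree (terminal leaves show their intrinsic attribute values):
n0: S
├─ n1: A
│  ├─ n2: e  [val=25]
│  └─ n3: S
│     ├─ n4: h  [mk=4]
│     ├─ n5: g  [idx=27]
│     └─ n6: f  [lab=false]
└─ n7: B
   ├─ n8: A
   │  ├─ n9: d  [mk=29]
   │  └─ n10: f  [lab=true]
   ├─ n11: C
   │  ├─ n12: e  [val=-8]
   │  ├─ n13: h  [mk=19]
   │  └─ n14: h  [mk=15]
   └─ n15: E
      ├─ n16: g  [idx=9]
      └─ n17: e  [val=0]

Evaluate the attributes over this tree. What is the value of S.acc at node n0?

true

1. n2.val = 25  [terminal]
2. n4.mk = 4  [terminal]
3. n5.idx = 27  [terminal]
4. n6.lab = false  [terminal]
5. n3.val = true  [f.lab == false]
6. n3.wid = 5  [5]
7. n3.live = "kp"  ["kp"]
8. n3.acc = false  [f.lab == true]
9. n1.pre = "xkp"  ["x" ++ S.live]
10. n1.acc = -4  [S.wid - 9]
11. n1.idx = true  [e.val > 24]
12. n1.wid = true  [S.acc or S.val]
13. n7.hot = true  [A.wid == true]
14. n9.mk = 29  [terminal]
15. n10.lab = true  [terminal]
16. n8.pre = "np"  ["np"]
17. n8.acc = 20  [20]
18. n8.idx = false  [f.lab == false]
19. n8.wid = true  [f.lab == true]
20. n11.cnt = -8  [-8]
21. n12.val = -8  [terminal]
22. n13.mk = 19  [terminal]
23. n14.mk = 15  [terminal]
24. n11.off = "yv"  ["yv"]
25. n11.mk = true  [h₁.mk > 14]
26. n11.lim = 30  [e.val * -2 + 14]
27. n15.cnt = -3  [C.lim * 3 - 93]
28. n16.idx = 9  [terminal]
29. n17.val = 0  [terminal]
30. n15.idx = "zr"  ["zr"]
31. n7.acc = "zru"  [E.idx ++ "u"]
32. n0.val = false  [A.acc > -4]
33. n0.wid = -6  [A.acc - 2]
34. n0.live = "mxkp"  ["m" ++ A.pre]
35. n0.acc = true  [A.wid and A.idx]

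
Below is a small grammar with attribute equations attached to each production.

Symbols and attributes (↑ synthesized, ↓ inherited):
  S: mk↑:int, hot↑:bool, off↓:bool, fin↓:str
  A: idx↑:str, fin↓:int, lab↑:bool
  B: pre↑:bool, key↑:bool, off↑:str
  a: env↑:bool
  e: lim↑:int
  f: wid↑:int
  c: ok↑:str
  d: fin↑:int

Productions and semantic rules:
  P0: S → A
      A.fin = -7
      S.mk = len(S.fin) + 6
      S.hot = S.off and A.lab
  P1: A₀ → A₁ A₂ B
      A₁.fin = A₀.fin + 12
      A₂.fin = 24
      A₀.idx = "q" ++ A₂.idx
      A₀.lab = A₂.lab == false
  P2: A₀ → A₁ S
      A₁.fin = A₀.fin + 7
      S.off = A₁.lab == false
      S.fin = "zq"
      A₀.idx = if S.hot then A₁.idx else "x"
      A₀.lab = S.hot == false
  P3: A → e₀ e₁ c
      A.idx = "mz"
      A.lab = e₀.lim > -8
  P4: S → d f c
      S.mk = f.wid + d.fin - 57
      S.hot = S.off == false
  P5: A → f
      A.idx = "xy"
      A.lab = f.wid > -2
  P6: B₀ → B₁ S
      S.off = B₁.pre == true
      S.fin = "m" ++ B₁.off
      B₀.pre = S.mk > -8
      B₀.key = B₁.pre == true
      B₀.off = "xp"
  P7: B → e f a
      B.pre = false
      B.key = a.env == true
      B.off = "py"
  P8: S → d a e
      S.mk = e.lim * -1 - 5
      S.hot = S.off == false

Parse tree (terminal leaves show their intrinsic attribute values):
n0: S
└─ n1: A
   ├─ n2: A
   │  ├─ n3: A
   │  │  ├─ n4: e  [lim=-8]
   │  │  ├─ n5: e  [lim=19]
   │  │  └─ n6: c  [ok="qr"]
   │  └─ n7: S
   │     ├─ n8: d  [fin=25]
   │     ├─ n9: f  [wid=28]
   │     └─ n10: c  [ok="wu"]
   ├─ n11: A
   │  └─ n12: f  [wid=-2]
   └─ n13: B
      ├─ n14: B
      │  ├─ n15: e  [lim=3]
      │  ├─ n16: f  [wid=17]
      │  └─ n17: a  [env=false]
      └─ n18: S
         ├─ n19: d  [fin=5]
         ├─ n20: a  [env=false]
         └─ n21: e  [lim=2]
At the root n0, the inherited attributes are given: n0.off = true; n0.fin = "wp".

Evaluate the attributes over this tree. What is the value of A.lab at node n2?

true

1. n0.off = true  [given at root]
2. n0.fin = "wp"  [given at root]
3. n1.fin = -7  [-7]
4. n2.fin = 5  [A₀.fin + 12]
5. n3.fin = 12  [A₀.fin + 7]
6. n4.lim = -8  [terminal]
7. n5.lim = 19  [terminal]
8. n6.ok = "qr"  [terminal]
9. n3.idx = "mz"  ["mz"]
10. n3.lab = false  [e₀.lim > -8]
11. n7.off = true  [A₁.lab == false]
12. n7.fin = "zq"  ["zq"]
13. n8.fin = 25  [terminal]
14. n9.wid = 28  [terminal]
15. n10.ok = "wu"  [terminal]
16. n7.mk = -4  [f.wid + d.fin - 57]
17. n7.hot = false  [S.off == false]
18. n2.idx = "x"  [if S.hot then A₁.idx else "x"]
19. n2.lab = true  [S.hot == false]
20. n11.fin = 24  [24]
21. n12.wid = -2  [terminal]
22. n11.idx = "xy"  ["xy"]
23. n11.lab = false  [f.wid > -2]
24. n15.lim = 3  [terminal]
25. n16.wid = 17  [terminal]
26. n17.env = false  [terminal]
27. n14.pre = false  [false]
28. n14.key = false  [a.env == true]
29. n14.off = "py"  ["py"]
30. n18.off = false  [B₁.pre == true]
31. n18.fin = "mpy"  ["m" ++ B₁.off]
32. n19.fin = 5  [terminal]
33. n20.env = false  [terminal]
34. n21.lim = 2  [terminal]
35. n18.mk = -7  [e.lim * -1 - 5]
36. n18.hot = true  [S.off == false]
37. n13.pre = true  [S.mk > -8]
38. n13.key = false  [B₁.pre == true]
39. n13.off = "xp"  ["xp"]
40. n1.idx = "qxy"  ["q" ++ A₂.idx]
41. n1.lab = true  [A₂.lab == false]
42. n0.mk = 8  [len(S.fin) + 6]
43. n0.hot = true  [S.off and A.lab]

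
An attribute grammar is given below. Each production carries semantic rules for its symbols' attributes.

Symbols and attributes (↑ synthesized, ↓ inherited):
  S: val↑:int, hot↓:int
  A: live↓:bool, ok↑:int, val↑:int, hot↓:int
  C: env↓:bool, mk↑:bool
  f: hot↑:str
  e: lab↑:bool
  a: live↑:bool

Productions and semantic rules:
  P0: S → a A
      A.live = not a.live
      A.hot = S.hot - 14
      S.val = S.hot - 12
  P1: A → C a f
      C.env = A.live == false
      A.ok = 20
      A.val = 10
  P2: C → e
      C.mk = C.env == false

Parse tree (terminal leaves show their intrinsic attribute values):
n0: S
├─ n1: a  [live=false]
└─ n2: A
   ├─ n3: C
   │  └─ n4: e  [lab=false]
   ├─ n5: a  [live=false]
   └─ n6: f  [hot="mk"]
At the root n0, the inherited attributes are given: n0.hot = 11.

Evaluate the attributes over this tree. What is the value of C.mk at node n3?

true

1. n0.hot = 11  [given at root]
2. n1.live = false  [terminal]
3. n2.live = true  [not a.live]
4. n2.hot = -3  [S.hot - 14]
5. n3.env = false  [A.live == false]
6. n4.lab = false  [terminal]
7. n3.mk = true  [C.env == false]
8. n5.live = false  [terminal]
9. n6.hot = "mk"  [terminal]
10. n2.ok = 20  [20]
11. n2.val = 10  [10]
12. n0.val = -1  [S.hot - 12]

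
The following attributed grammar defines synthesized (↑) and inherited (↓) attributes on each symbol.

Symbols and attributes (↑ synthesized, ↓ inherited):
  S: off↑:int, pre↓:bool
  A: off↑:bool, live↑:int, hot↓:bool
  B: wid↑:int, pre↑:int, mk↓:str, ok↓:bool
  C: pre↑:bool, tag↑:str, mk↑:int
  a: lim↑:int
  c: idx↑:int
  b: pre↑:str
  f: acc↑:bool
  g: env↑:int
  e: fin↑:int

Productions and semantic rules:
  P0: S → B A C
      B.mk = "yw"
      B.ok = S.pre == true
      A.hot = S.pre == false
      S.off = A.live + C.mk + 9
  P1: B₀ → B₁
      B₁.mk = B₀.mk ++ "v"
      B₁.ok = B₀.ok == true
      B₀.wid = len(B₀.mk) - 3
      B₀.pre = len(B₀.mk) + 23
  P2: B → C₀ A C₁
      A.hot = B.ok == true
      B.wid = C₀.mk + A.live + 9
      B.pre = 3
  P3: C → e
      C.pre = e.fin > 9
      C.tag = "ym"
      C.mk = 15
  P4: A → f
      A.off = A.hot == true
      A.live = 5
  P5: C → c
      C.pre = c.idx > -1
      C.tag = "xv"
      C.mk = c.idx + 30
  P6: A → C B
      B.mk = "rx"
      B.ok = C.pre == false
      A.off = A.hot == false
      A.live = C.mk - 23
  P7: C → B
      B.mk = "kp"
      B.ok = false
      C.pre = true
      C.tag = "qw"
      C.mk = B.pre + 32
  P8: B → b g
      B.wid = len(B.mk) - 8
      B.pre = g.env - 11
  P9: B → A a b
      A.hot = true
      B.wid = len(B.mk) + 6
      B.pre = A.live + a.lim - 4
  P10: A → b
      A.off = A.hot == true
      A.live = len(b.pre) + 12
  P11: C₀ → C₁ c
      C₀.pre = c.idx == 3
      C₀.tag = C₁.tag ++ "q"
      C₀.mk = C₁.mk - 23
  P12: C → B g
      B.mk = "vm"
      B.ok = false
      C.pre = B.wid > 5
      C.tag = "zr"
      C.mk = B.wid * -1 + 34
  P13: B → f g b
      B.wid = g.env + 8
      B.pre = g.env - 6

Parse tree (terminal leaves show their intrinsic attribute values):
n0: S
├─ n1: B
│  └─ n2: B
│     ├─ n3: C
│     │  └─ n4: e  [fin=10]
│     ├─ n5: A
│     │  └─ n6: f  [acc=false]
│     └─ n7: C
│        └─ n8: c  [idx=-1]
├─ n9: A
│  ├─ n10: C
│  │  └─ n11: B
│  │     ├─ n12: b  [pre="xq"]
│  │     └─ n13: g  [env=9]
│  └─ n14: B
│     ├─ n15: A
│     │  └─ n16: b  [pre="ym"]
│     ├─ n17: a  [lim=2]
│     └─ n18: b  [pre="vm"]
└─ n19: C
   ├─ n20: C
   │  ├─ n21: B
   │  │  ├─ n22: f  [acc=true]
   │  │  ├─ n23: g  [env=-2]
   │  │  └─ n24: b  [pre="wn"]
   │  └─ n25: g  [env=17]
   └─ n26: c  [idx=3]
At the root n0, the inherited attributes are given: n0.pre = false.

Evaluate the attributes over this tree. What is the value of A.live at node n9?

1. n0.pre = false  [given at root]
2. n1.mk = "yw"  ["yw"]
3. n1.ok = false  [S.pre == true]
4. n2.mk = "ywv"  [B₀.mk ++ "v"]
5. n2.ok = false  [B₀.ok == true]
6. n4.fin = 10  [terminal]
7. n3.pre = true  [e.fin > 9]
8. n3.tag = "ym"  ["ym"]
9. n3.mk = 15  [15]
10. n5.hot = false  [B.ok == true]
11. n6.acc = false  [terminal]
12. n5.off = false  [A.hot == true]
13. n5.live = 5  [5]
14. n8.idx = -1  [terminal]
15. n7.pre = false  [c.idx > -1]
16. n7.tag = "xv"  ["xv"]
17. n7.mk = 29  [c.idx + 30]
18. n2.wid = 29  [C₀.mk + A.live + 9]
19. n2.pre = 3  [3]
20. n1.wid = -1  [len(B₀.mk) - 3]
21. n1.pre = 25  [len(B₀.mk) + 23]
22. n9.hot = true  [S.pre == false]
23. n11.mk = "kp"  ["kp"]
24. n11.ok = false  [false]
25. n12.pre = "xq"  [terminal]
26. n13.env = 9  [terminal]
27. n11.wid = -6  [len(B.mk) - 8]
28. n11.pre = -2  [g.env - 11]
29. n10.pre = true  [true]
30. n10.tag = "qw"  ["qw"]
31. n10.mk = 30  [B.pre + 32]
32. n14.mk = "rx"  ["rx"]
33. n14.ok = false  [C.pre == false]
34. n15.hot = true  [true]
35. n16.pre = "ym"  [terminal]
36. n15.off = true  [A.hot == true]
37. n15.live = 14  [len(b.pre) + 12]
38. n17.lim = 2  [terminal]
39. n18.pre = "vm"  [terminal]
40. n14.wid = 8  [len(B.mk) + 6]
41. n14.pre = 12  [A.live + a.lim - 4]
42. n9.off = false  [A.hot == false]
43. n9.live = 7  [C.mk - 23]
44. n21.mk = "vm"  ["vm"]
45. n21.ok = false  [false]
46. n22.acc = true  [terminal]
47. n23.env = -2  [terminal]
48. n24.pre = "wn"  [terminal]
49. n21.wid = 6  [g.env + 8]
50. n21.pre = -8  [g.env - 6]
51. n25.env = 17  [terminal]
52. n20.pre = true  [B.wid > 5]
53. n20.tag = "zr"  ["zr"]
54. n20.mk = 28  [B.wid * -1 + 34]
55. n26.idx = 3  [terminal]
56. n19.pre = true  [c.idx == 3]
57. n19.tag = "zrq"  [C₁.tag ++ "q"]
58. n19.mk = 5  [C₁.mk - 23]
59. n0.off = 21  [A.live + C.mk + 9]

7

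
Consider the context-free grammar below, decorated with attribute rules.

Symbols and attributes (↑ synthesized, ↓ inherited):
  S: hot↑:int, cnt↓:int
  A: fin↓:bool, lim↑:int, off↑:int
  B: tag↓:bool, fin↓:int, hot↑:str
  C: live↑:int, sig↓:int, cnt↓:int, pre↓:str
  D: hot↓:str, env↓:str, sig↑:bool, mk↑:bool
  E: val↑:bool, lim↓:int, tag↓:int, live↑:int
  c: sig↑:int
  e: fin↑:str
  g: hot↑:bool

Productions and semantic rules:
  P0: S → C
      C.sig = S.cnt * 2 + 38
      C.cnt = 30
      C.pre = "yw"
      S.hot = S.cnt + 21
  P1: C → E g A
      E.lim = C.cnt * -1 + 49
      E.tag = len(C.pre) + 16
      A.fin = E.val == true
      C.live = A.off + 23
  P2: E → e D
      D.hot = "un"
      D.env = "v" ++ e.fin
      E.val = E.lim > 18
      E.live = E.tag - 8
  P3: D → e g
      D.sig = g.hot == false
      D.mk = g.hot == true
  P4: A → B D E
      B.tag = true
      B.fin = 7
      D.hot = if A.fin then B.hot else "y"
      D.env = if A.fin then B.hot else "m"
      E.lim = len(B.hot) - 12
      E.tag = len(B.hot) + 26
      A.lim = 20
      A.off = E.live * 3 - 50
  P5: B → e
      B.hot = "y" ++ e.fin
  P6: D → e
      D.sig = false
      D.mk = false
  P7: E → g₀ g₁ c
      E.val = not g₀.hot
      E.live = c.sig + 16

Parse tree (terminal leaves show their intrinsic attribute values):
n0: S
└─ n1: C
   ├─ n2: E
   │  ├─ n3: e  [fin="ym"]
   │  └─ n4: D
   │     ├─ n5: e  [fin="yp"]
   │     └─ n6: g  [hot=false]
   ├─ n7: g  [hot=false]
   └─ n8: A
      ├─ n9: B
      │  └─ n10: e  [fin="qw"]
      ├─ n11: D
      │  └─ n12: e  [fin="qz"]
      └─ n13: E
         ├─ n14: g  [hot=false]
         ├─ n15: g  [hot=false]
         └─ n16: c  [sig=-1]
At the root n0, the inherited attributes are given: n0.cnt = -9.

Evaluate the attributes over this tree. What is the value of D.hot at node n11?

"yqw"

1. n0.cnt = -9  [given at root]
2. n1.sig = 20  [S.cnt * 2 + 38]
3. n1.cnt = 30  [30]
4. n1.pre = "yw"  ["yw"]
5. n2.lim = 19  [C.cnt * -1 + 49]
6. n2.tag = 18  [len(C.pre) + 16]
7. n3.fin = "ym"  [terminal]
8. n4.hot = "un"  ["un"]
9. n4.env = "vym"  ["v" ++ e.fin]
10. n5.fin = "yp"  [terminal]
11. n6.hot = false  [terminal]
12. n4.sig = true  [g.hot == false]
13. n4.mk = false  [g.hot == true]
14. n2.val = true  [E.lim > 18]
15. n2.live = 10  [E.tag - 8]
16. n7.hot = false  [terminal]
17. n8.fin = true  [E.val == true]
18. n9.tag = true  [true]
19. n9.fin = 7  [7]
20. n10.fin = "qw"  [terminal]
21. n9.hot = "yqw"  ["y" ++ e.fin]
22. n11.hot = "yqw"  [if A.fin then B.hot else "y"]
23. n11.env = "yqw"  [if A.fin then B.hot else "m"]
24. n12.fin = "qz"  [terminal]
25. n11.sig = false  [false]
26. n11.mk = false  [false]
27. n13.lim = -9  [len(B.hot) - 12]
28. n13.tag = 29  [len(B.hot) + 26]
29. n14.hot = false  [terminal]
30. n15.hot = false  [terminal]
31. n16.sig = -1  [terminal]
32. n13.val = true  [not g₀.hot]
33. n13.live = 15  [c.sig + 16]
34. n8.lim = 20  [20]
35. n8.off = -5  [E.live * 3 - 50]
36. n1.live = 18  [A.off + 23]
37. n0.hot = 12  [S.cnt + 21]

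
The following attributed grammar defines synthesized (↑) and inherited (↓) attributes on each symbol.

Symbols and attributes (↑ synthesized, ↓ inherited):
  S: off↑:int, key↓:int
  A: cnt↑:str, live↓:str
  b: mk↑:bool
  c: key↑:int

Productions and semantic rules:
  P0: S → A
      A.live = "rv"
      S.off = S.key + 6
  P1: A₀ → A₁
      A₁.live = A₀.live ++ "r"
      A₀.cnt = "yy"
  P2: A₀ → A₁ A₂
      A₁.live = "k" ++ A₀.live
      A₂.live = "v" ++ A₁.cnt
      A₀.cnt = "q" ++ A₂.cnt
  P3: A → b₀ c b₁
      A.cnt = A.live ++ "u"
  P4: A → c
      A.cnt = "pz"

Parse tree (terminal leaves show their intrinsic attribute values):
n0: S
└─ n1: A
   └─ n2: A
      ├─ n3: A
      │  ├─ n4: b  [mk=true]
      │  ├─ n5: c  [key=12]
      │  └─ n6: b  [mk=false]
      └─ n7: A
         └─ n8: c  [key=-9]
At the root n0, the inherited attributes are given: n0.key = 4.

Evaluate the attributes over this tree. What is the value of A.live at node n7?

1. n0.key = 4  [given at root]
2. n1.live = "rv"  ["rv"]
3. n2.live = "rvr"  [A₀.live ++ "r"]
4. n3.live = "krvr"  ["k" ++ A₀.live]
5. n4.mk = true  [terminal]
6. n5.key = 12  [terminal]
7. n6.mk = false  [terminal]
8. n3.cnt = "krvru"  [A.live ++ "u"]
9. n7.live = "vkrvru"  ["v" ++ A₁.cnt]
10. n8.key = -9  [terminal]
11. n7.cnt = "pz"  ["pz"]
12. n2.cnt = "qpz"  ["q" ++ A₂.cnt]
13. n1.cnt = "yy"  ["yy"]
14. n0.off = 10  [S.key + 6]

"vkrvru"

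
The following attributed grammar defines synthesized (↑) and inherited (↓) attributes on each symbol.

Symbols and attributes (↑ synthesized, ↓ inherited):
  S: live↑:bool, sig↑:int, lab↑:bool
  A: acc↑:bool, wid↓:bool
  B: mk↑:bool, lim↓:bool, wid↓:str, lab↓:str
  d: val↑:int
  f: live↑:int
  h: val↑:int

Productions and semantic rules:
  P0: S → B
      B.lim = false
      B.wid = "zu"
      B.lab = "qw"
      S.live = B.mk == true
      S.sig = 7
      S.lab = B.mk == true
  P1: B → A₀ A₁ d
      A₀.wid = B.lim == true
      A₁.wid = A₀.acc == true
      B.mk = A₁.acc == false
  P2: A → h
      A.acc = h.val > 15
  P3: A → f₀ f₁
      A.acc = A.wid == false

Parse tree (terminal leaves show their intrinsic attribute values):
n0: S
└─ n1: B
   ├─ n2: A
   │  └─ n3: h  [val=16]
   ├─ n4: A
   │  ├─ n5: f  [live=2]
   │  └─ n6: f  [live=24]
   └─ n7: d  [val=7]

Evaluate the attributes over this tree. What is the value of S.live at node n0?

true

1. n1.lim = false  [false]
2. n1.wid = "zu"  ["zu"]
3. n1.lab = "qw"  ["qw"]
4. n2.wid = false  [B.lim == true]
5. n3.val = 16  [terminal]
6. n2.acc = true  [h.val > 15]
7. n4.wid = true  [A₀.acc == true]
8. n5.live = 2  [terminal]
9. n6.live = 24  [terminal]
10. n4.acc = false  [A.wid == false]
11. n7.val = 7  [terminal]
12. n1.mk = true  [A₁.acc == false]
13. n0.live = true  [B.mk == true]
14. n0.sig = 7  [7]
15. n0.lab = true  [B.mk == true]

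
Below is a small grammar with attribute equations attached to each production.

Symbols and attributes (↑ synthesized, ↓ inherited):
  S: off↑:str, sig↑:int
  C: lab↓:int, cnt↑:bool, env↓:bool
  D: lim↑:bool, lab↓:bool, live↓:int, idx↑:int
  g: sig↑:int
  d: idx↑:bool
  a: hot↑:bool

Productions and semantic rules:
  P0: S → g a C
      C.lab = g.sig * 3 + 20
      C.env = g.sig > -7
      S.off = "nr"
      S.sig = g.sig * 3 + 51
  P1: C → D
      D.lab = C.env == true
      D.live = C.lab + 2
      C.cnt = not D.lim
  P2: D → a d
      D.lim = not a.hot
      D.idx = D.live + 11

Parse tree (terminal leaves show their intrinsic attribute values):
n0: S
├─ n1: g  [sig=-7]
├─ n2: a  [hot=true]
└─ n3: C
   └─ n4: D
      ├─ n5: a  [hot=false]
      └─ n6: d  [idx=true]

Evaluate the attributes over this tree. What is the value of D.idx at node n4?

1. n1.sig = -7  [terminal]
2. n2.hot = true  [terminal]
3. n3.lab = -1  [g.sig * 3 + 20]
4. n3.env = false  [g.sig > -7]
5. n4.lab = false  [C.env == true]
6. n4.live = 1  [C.lab + 2]
7. n5.hot = false  [terminal]
8. n6.idx = true  [terminal]
9. n4.lim = true  [not a.hot]
10. n4.idx = 12  [D.live + 11]
11. n3.cnt = false  [not D.lim]
12. n0.off = "nr"  ["nr"]
13. n0.sig = 30  [g.sig * 3 + 51]

12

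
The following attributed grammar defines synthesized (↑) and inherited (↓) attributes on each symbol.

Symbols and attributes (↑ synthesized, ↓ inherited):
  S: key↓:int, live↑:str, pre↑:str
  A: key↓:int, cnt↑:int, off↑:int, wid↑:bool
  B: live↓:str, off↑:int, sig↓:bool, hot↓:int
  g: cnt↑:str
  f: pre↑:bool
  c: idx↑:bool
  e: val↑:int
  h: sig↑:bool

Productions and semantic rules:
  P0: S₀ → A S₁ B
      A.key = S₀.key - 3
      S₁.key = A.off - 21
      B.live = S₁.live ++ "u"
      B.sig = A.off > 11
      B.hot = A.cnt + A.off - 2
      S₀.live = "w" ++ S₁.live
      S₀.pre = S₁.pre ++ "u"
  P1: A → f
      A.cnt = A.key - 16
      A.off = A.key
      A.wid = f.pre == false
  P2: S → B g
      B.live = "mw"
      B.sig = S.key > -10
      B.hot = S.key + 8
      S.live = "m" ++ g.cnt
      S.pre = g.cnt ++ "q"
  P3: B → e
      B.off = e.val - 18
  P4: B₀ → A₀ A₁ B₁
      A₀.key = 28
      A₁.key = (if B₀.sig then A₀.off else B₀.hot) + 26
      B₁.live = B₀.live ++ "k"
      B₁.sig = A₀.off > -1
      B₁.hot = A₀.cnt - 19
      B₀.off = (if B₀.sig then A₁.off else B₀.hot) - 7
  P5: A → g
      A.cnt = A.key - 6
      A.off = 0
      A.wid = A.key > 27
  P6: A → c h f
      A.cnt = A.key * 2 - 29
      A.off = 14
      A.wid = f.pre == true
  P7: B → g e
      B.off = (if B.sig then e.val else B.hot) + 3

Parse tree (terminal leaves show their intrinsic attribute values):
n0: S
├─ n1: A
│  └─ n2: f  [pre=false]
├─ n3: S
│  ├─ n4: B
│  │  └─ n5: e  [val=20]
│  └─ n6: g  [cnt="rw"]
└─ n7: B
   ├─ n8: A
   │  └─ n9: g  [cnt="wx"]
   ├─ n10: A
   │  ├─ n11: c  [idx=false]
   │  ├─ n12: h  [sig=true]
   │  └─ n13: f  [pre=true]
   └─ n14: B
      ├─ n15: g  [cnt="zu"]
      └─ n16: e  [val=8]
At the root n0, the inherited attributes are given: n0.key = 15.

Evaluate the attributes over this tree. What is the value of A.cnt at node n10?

1. n0.key = 15  [given at root]
2. n1.key = 12  [S₀.key - 3]
3. n2.pre = false  [terminal]
4. n1.cnt = -4  [A.key - 16]
5. n1.off = 12  [A.key]
6. n1.wid = true  [f.pre == false]
7. n3.key = -9  [A.off - 21]
8. n4.live = "mw"  ["mw"]
9. n4.sig = true  [S.key > -10]
10. n4.hot = -1  [S.key + 8]
11. n5.val = 20  [terminal]
12. n4.off = 2  [e.val - 18]
13. n6.cnt = "rw"  [terminal]
14. n3.live = "mrw"  ["m" ++ g.cnt]
15. n3.pre = "rwq"  [g.cnt ++ "q"]
16. n7.live = "mrwu"  [S₁.live ++ "u"]
17. n7.sig = true  [A.off > 11]
18. n7.hot = 6  [A.cnt + A.off - 2]
19. n8.key = 28  [28]
20. n9.cnt = "wx"  [terminal]
21. n8.cnt = 22  [A.key - 6]
22. n8.off = 0  [0]
23. n8.wid = true  [A.key > 27]
24. n10.key = 26  [(if B₀.sig then A₀.off else B₀.hot) + 26]
25. n11.idx = false  [terminal]
26. n12.sig = true  [terminal]
27. n13.pre = true  [terminal]
28. n10.cnt = 23  [A.key * 2 - 29]
29. n10.off = 14  [14]
30. n10.wid = true  [f.pre == true]
31. n14.live = "mrwuk"  [B₀.live ++ "k"]
32. n14.sig = true  [A₀.off > -1]
33. n14.hot = 3  [A₀.cnt - 19]
34. n15.cnt = "zu"  [terminal]
35. n16.val = 8  [terminal]
36. n14.off = 11  [(if B.sig then e.val else B.hot) + 3]
37. n7.off = 7  [(if B₀.sig then A₁.off else B₀.hot) - 7]
38. n0.live = "wmrw"  ["w" ++ S₁.live]
39. n0.pre = "rwqu"  [S₁.pre ++ "u"]

23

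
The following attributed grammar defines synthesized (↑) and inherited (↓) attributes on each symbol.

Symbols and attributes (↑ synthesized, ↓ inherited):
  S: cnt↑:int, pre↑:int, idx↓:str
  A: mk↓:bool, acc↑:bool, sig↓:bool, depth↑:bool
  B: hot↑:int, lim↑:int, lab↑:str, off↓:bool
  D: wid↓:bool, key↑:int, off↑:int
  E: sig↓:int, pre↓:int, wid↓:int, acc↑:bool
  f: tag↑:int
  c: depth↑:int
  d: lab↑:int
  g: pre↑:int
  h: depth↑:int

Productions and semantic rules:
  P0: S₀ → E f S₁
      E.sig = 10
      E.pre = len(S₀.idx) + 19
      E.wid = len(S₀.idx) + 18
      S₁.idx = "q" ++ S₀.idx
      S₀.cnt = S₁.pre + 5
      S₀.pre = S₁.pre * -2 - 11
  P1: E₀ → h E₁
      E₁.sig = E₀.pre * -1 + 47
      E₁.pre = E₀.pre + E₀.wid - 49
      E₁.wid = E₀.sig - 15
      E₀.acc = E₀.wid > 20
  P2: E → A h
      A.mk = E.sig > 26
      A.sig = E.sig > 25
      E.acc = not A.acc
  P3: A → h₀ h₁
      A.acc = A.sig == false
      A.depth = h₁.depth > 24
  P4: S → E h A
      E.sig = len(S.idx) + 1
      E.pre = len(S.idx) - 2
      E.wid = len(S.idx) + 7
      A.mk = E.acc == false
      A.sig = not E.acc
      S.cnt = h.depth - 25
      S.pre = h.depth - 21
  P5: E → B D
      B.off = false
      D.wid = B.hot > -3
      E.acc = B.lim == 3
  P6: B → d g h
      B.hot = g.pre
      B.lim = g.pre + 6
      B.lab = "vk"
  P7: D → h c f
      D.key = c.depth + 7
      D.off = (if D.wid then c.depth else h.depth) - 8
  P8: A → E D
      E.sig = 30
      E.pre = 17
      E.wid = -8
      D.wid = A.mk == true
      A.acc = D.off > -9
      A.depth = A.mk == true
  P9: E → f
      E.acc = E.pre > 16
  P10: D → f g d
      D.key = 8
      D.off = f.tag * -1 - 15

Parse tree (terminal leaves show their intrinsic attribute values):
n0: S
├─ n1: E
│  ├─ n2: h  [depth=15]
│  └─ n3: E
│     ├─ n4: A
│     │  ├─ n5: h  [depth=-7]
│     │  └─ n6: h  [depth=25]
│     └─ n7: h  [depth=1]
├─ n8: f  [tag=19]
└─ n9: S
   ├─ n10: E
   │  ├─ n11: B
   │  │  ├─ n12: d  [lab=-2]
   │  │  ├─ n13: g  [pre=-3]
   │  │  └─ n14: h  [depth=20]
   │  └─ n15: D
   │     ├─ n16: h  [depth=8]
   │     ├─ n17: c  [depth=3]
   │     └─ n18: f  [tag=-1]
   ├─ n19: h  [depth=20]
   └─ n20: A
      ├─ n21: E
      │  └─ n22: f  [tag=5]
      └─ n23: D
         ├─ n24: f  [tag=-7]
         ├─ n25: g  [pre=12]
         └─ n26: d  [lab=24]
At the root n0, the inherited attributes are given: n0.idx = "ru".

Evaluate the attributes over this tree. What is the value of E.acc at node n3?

1. n0.idx = "ru"  [given at root]
2. n1.sig = 10  [10]
3. n1.pre = 21  [len(S₀.idx) + 19]
4. n1.wid = 20  [len(S₀.idx) + 18]
5. n2.depth = 15  [terminal]
6. n3.sig = 26  [E₀.pre * -1 + 47]
7. n3.pre = -8  [E₀.pre + E₀.wid - 49]
8. n3.wid = -5  [E₀.sig - 15]
9. n4.mk = false  [E.sig > 26]
10. n4.sig = true  [E.sig > 25]
11. n5.depth = -7  [terminal]
12. n6.depth = 25  [terminal]
13. n4.acc = false  [A.sig == false]
14. n4.depth = true  [h₁.depth > 24]
15. n7.depth = 1  [terminal]
16. n3.acc = true  [not A.acc]
17. n1.acc = false  [E₀.wid > 20]
18. n8.tag = 19  [terminal]
19. n9.idx = "qru"  ["q" ++ S₀.idx]
20. n10.sig = 4  [len(S.idx) + 1]
21. n10.pre = 1  [len(S.idx) - 2]
22. n10.wid = 10  [len(S.idx) + 7]
23. n11.off = false  [false]
24. n12.lab = -2  [terminal]
25. n13.pre = -3  [terminal]
26. n14.depth = 20  [terminal]
27. n11.hot = -3  [g.pre]
28. n11.lim = 3  [g.pre + 6]
29. n11.lab = "vk"  ["vk"]
30. n15.wid = false  [B.hot > -3]
31. n16.depth = 8  [terminal]
32. n17.depth = 3  [terminal]
33. n18.tag = -1  [terminal]
34. n15.key = 10  [c.depth + 7]
35. n15.off = 0  [(if D.wid then c.depth else h.depth) - 8]
36. n10.acc = true  [B.lim == 3]
37. n19.depth = 20  [terminal]
38. n20.mk = false  [E.acc == false]
39. n20.sig = false  [not E.acc]
40. n21.sig = 30  [30]
41. n21.pre = 17  [17]
42. n21.wid = -8  [-8]
43. n22.tag = 5  [terminal]
44. n21.acc = true  [E.pre > 16]
45. n23.wid = false  [A.mk == true]
46. n24.tag = -7  [terminal]
47. n25.pre = 12  [terminal]
48. n26.lab = 24  [terminal]
49. n23.key = 8  [8]
50. n23.off = -8  [f.tag * -1 - 15]
51. n20.acc = true  [D.off > -9]
52. n20.depth = false  [A.mk == true]
53. n9.cnt = -5  [h.depth - 25]
54. n9.pre = -1  [h.depth - 21]
55. n0.cnt = 4  [S₁.pre + 5]
56. n0.pre = -9  [S₁.pre * -2 - 11]

true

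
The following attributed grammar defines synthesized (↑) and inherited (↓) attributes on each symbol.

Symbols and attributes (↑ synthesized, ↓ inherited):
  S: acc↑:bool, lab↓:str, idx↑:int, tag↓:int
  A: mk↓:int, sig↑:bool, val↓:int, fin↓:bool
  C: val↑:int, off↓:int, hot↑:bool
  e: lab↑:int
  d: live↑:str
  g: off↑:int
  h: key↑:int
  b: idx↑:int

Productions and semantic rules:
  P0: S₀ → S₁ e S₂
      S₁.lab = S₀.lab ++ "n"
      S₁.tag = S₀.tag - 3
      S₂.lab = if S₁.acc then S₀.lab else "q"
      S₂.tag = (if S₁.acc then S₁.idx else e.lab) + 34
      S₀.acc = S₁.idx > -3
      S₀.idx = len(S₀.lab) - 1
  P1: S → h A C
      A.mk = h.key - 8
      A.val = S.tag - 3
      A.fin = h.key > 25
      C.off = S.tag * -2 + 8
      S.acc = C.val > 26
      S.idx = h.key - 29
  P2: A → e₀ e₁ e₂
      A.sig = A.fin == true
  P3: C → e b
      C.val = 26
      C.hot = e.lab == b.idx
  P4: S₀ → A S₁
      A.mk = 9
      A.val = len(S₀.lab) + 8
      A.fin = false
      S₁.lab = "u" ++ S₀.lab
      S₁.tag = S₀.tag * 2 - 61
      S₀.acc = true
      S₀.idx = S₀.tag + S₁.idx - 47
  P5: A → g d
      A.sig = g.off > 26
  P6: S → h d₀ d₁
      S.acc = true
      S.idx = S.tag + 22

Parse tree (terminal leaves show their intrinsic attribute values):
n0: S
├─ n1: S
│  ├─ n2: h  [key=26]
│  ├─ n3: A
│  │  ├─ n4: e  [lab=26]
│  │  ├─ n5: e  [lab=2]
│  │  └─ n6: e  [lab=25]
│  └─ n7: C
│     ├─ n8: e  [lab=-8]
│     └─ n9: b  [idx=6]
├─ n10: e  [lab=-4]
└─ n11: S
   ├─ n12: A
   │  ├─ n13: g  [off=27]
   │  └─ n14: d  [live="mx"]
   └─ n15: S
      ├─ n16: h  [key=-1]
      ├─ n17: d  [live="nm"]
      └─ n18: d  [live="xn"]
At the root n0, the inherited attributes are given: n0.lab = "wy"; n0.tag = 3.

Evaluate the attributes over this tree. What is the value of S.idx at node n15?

1. n0.lab = "wy"  [given at root]
2. n0.tag = 3  [given at root]
3. n1.lab = "wyn"  [S₀.lab ++ "n"]
4. n1.tag = 0  [S₀.tag - 3]
5. n2.key = 26  [terminal]
6. n3.mk = 18  [h.key - 8]
7. n3.val = -3  [S.tag - 3]
8. n3.fin = true  [h.key > 25]
9. n4.lab = 26  [terminal]
10. n5.lab = 2  [terminal]
11. n6.lab = 25  [terminal]
12. n3.sig = true  [A.fin == true]
13. n7.off = 8  [S.tag * -2 + 8]
14. n8.lab = -8  [terminal]
15. n9.idx = 6  [terminal]
16. n7.val = 26  [26]
17. n7.hot = false  [e.lab == b.idx]
18. n1.acc = false  [C.val > 26]
19. n1.idx = -3  [h.key - 29]
20. n10.lab = -4  [terminal]
21. n11.lab = "q"  [if S₁.acc then S₀.lab else "q"]
22. n11.tag = 30  [(if S₁.acc then S₁.idx else e.lab) + 34]
23. n12.mk = 9  [9]
24. n12.val = 9  [len(S₀.lab) + 8]
25. n12.fin = false  [false]
26. n13.off = 27  [terminal]
27. n14.live = "mx"  [terminal]
28. n12.sig = true  [g.off > 26]
29. n15.lab = "uq"  ["u" ++ S₀.lab]
30. n15.tag = -1  [S₀.tag * 2 - 61]
31. n16.key = -1  [terminal]
32. n17.live = "nm"  [terminal]
33. n18.live = "xn"  [terminal]
34. n15.acc = true  [true]
35. n15.idx = 21  [S.tag + 22]
36. n11.acc = true  [true]
37. n11.idx = 4  [S₀.tag + S₁.idx - 47]
38. n0.acc = false  [S₁.idx > -3]
39. n0.idx = 1  [len(S₀.lab) - 1]

21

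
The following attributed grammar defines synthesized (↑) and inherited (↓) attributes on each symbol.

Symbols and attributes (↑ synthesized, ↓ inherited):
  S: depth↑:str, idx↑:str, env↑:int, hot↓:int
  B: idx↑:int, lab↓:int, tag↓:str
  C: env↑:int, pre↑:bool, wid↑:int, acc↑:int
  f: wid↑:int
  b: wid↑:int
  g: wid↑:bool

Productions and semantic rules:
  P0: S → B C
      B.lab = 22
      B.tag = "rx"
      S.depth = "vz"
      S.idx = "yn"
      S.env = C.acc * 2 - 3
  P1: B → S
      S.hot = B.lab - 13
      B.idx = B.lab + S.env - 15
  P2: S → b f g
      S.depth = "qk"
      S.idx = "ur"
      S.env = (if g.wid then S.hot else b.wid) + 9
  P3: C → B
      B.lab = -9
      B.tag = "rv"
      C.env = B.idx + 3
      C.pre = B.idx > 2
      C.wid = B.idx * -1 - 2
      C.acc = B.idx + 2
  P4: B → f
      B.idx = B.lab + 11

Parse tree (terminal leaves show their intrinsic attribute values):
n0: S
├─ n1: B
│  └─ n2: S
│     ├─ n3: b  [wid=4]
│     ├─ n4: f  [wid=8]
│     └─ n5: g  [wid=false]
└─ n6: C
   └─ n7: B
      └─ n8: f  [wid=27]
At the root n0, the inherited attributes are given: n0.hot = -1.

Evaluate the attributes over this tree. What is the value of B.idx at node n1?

1. n0.hot = -1  [given at root]
2. n1.lab = 22  [22]
3. n1.tag = "rx"  ["rx"]
4. n2.hot = 9  [B.lab - 13]
5. n3.wid = 4  [terminal]
6. n4.wid = 8  [terminal]
7. n5.wid = false  [terminal]
8. n2.depth = "qk"  ["qk"]
9. n2.idx = "ur"  ["ur"]
10. n2.env = 13  [(if g.wid then S.hot else b.wid) + 9]
11. n1.idx = 20  [B.lab + S.env - 15]
12. n7.lab = -9  [-9]
13. n7.tag = "rv"  ["rv"]
14. n8.wid = 27  [terminal]
15. n7.idx = 2  [B.lab + 11]
16. n6.env = 5  [B.idx + 3]
17. n6.pre = false  [B.idx > 2]
18. n6.wid = -4  [B.idx * -1 - 2]
19. n6.acc = 4  [B.idx + 2]
20. n0.depth = "vz"  ["vz"]
21. n0.idx = "yn"  ["yn"]
22. n0.env = 5  [C.acc * 2 - 3]

20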